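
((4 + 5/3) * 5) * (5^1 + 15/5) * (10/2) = 3400/3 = 1133.33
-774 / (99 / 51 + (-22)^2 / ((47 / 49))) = -618426 / 404723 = -1.53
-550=-550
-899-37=-936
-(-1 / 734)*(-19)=-19 / 734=-0.03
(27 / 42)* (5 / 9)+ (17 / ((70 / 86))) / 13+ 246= 225647 / 910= 247.96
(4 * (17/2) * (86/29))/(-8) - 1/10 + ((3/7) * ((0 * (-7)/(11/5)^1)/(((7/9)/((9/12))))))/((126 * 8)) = -1842/145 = -12.70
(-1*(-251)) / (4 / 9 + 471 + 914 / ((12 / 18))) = 0.14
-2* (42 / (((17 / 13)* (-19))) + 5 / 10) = 769 / 323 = 2.38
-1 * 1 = -1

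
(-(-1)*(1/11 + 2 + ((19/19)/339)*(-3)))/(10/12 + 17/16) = 124224/113113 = 1.10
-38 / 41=-0.93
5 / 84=0.06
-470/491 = -0.96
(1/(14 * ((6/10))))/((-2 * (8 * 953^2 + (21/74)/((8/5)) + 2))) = -740/90326861373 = -0.00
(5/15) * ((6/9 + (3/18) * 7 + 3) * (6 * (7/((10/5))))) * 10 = 1015/3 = 338.33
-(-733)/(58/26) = 9529/29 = 328.59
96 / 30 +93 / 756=4187 / 1260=3.32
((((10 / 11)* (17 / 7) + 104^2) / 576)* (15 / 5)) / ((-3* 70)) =-416501 / 1552320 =-0.27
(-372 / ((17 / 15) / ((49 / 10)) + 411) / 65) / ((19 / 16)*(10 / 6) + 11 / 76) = -49871808 / 7611083155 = -0.01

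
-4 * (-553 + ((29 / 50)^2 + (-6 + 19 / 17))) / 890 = 23695703 / 9456250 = 2.51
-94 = -94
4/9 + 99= 895/9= 99.44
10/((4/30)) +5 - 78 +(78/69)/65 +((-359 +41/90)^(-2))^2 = 10937099851412545064/5421407253770331605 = 2.02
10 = 10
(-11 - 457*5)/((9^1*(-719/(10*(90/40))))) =5740/719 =7.98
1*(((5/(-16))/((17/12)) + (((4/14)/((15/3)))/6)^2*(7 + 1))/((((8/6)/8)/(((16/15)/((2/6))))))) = -1318648/312375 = -4.22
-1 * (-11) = 11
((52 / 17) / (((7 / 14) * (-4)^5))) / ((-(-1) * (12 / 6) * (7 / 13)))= -169 / 30464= -0.01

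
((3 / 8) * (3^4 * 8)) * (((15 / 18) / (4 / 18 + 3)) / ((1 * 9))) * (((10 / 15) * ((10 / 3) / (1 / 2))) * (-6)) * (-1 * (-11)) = -2048.28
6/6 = 1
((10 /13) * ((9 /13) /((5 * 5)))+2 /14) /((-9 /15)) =-971 /3549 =-0.27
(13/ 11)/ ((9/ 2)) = 26/ 99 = 0.26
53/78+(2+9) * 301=258311/78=3311.68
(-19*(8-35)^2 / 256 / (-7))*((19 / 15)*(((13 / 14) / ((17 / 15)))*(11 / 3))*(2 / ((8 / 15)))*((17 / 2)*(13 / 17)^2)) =31800026115 / 58003456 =548.24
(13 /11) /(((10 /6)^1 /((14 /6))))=1.65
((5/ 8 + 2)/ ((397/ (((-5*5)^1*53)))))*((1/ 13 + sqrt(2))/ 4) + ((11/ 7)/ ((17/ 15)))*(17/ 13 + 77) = 2130579705/ 19653088 -27825*sqrt(2)/ 12704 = 105.31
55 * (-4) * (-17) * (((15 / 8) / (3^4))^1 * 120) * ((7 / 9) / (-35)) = -18700 / 81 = -230.86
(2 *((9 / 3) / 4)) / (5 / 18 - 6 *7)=-27 / 751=-0.04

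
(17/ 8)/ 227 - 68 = -123471/ 1816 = -67.99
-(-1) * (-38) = -38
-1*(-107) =107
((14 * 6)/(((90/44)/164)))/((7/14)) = 202048/15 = 13469.87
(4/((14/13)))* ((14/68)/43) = 0.02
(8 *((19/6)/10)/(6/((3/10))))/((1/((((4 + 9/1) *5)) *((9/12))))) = 247/40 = 6.18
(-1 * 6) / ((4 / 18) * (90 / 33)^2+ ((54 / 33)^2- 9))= 726 / 565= 1.28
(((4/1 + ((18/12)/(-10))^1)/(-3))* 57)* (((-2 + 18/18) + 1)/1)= 0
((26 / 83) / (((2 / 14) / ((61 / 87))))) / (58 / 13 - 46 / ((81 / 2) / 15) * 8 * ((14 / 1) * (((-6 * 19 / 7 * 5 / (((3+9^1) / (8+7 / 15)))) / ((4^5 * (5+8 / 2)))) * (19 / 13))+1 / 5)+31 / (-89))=-99882828864 / 374237786917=-0.27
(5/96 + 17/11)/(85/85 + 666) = 1687/704352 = 0.00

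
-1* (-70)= 70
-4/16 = -0.25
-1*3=-3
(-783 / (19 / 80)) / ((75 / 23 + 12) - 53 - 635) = 1440720 / 293987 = 4.90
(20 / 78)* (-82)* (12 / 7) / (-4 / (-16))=-13120 / 91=-144.18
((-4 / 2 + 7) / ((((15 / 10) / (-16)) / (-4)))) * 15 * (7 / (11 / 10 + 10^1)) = 224000 / 111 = 2018.02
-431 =-431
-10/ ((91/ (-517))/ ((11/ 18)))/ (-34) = -28435/ 27846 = -1.02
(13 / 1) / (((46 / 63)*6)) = 273 / 92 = 2.97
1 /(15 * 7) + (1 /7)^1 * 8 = 121 /105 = 1.15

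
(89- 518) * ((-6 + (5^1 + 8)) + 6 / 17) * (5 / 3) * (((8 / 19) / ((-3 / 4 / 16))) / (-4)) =-11440000 / 969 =-11805.99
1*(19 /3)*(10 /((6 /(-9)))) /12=-95 /12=-7.92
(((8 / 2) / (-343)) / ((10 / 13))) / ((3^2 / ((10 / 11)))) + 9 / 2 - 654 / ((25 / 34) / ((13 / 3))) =-3849.74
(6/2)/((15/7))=7/5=1.40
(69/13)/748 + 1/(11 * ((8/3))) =801/19448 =0.04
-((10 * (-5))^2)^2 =-6250000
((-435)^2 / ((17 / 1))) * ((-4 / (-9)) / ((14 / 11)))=462550 / 119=3886.97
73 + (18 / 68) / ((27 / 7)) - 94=-2135 / 102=-20.93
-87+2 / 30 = -1304 / 15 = -86.93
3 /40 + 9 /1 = 363 /40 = 9.08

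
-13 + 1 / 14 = -181 / 14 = -12.93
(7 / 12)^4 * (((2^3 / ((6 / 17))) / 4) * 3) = 40817 / 20736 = 1.97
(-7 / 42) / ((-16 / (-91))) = -91 / 96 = -0.95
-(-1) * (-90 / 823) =-90 / 823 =-0.11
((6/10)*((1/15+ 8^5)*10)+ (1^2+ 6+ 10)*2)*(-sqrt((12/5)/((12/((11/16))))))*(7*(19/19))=-1720621*sqrt(55)/25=-510418.67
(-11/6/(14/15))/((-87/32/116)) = 1760/21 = 83.81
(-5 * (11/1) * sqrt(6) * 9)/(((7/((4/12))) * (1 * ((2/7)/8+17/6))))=-1980 * sqrt(6)/241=-20.12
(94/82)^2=1.31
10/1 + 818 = 828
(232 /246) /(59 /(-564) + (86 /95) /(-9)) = -6215280 /1352303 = -4.60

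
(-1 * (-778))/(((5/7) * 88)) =2723/220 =12.38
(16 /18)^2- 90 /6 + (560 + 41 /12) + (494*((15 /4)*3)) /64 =6594491 /10368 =636.04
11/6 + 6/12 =7/3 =2.33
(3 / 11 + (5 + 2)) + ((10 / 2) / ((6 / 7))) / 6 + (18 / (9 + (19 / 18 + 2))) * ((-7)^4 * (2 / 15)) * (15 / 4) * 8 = 176134303 / 12276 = 14347.86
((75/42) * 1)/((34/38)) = 475/238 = 2.00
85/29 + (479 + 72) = 16064/29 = 553.93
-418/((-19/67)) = 1474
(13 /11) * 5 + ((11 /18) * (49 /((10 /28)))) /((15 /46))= 1953013 /7425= 263.03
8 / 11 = 0.73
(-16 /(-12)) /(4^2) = 1 /12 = 0.08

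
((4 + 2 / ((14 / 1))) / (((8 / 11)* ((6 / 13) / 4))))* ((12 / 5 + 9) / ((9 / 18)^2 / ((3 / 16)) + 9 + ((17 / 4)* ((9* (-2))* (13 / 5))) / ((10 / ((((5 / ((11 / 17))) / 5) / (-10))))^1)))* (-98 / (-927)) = 606706100 / 136713651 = 4.44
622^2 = 386884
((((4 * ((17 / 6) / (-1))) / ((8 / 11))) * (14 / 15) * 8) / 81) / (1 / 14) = -73304 / 3645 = -20.11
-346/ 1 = -346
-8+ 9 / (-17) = -145 / 17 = -8.53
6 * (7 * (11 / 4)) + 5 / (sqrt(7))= 5 * sqrt(7) / 7 + 231 / 2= 117.39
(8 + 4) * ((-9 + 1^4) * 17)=-1632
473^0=1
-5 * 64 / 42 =-7.62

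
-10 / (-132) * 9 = 15 / 22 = 0.68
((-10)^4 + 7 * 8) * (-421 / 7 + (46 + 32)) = 1257000 / 7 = 179571.43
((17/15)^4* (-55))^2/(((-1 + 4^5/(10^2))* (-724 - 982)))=-76733331851/146908991250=-0.52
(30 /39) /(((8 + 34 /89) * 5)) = 89 /4849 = 0.02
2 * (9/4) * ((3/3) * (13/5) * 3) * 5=351/2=175.50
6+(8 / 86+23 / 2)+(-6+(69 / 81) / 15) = 405763 / 34830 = 11.65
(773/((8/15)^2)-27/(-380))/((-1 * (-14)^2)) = -16523307/1191680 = -13.87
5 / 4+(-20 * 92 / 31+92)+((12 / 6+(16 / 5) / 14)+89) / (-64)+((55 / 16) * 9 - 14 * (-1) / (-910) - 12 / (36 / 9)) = 54516913 / 902720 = 60.39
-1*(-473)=473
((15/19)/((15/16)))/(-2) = -8/19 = -0.42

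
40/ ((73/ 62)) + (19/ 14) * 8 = 22908/ 511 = 44.83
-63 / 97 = -0.65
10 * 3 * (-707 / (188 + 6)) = -10605 / 97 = -109.33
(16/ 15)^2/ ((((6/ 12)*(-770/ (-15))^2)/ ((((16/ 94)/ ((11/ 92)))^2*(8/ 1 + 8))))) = 1109393408/ 39618912025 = 0.03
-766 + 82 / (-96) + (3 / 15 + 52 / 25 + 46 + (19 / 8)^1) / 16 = -763.69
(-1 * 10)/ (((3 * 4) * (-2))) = 5/ 12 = 0.42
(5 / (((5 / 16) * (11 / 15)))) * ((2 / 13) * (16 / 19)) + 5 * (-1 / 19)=6965 / 2717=2.56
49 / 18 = 2.72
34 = 34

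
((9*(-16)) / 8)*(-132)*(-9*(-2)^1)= 42768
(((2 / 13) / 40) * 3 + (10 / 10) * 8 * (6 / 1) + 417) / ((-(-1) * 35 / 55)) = 730.73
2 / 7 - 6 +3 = -19 / 7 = -2.71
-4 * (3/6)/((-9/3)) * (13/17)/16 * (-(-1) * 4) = 13/102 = 0.13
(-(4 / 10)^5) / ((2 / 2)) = -32 / 3125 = -0.01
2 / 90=0.02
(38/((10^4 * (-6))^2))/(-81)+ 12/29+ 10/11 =61527599993939/46510200000000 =1.32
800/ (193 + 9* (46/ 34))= 425/ 109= 3.90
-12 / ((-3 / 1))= 4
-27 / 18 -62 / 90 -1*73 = -6767 / 90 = -75.19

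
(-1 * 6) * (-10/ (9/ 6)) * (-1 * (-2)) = 80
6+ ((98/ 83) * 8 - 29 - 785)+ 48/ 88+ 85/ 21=-15222617/ 19173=-793.96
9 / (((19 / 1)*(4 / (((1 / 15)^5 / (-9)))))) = -1 / 57712500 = -0.00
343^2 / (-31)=-117649 / 31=-3795.13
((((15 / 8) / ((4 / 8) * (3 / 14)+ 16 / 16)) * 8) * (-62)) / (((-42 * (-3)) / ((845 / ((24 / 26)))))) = -54925 / 9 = -6102.78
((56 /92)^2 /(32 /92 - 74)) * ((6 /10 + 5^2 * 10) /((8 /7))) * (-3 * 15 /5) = 552573 /55660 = 9.93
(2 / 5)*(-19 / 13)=-38 / 65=-0.58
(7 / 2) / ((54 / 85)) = 595 / 108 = 5.51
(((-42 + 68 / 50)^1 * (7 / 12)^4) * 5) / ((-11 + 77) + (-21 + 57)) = -304927 / 1321920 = -0.23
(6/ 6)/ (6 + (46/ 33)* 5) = 33/ 428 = 0.08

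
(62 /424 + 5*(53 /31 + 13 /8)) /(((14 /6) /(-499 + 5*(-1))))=-5969079 /1643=-3633.04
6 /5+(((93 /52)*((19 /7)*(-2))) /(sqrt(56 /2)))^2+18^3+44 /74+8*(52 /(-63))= 9003785817521 /1544240880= 5830.56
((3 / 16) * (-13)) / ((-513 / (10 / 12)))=65 / 16416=0.00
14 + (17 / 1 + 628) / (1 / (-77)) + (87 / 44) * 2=-1092235 / 22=-49647.05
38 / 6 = 19 / 3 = 6.33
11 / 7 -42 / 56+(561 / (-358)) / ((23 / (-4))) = 126107 / 115276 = 1.09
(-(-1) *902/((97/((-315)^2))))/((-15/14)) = -83534220/97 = -861177.53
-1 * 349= -349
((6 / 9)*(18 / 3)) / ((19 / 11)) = 2.32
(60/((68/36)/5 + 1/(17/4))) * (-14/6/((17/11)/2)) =-19800/67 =-295.52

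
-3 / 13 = -0.23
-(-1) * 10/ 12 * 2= 5/ 3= 1.67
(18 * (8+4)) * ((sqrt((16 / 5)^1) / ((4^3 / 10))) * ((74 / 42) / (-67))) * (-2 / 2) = 333 * sqrt(5) / 469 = 1.59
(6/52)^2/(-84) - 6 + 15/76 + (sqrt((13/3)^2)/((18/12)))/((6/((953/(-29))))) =-6089499275/281591856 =-21.63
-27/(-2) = 27/2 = 13.50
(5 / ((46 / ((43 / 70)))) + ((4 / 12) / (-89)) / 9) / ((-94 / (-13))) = 1334905 / 145468008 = 0.01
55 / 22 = 5 / 2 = 2.50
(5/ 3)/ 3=5/ 9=0.56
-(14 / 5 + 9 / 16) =-269 / 80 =-3.36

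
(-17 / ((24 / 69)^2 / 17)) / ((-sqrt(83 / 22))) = 1229.83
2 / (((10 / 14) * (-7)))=-2 / 5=-0.40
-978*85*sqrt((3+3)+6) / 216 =-13855*sqrt(3) / 18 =-1333.20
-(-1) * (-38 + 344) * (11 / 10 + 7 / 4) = 8721 / 10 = 872.10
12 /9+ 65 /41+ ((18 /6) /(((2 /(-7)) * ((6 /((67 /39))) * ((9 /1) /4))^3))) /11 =511961072773 /175525573509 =2.92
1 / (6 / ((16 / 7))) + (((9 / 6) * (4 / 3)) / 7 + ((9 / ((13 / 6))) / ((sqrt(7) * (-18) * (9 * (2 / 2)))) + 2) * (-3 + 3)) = 0.67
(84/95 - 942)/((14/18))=-804654/665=-1210.01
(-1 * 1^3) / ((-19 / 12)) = 12 / 19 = 0.63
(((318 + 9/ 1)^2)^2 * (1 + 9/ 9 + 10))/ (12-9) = 45735244164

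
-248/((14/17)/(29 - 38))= 2710.29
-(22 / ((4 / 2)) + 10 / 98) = -544 / 49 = -11.10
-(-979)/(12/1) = 979/12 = 81.58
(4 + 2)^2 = 36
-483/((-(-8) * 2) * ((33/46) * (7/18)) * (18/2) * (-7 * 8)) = 0.21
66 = 66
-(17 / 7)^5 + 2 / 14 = -1417456 / 16807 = -84.34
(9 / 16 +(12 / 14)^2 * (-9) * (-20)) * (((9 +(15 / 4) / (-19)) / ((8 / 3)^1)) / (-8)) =-208970847 / 3813376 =-54.80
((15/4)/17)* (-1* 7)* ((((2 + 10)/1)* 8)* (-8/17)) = 20160/289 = 69.76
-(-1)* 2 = 2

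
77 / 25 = 3.08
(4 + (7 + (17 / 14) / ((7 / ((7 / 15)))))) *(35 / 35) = 2327 / 210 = 11.08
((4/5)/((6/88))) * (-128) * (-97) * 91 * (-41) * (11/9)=-89683449856/135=-664321850.79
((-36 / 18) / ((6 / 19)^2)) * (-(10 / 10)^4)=361 / 18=20.06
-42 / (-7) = 6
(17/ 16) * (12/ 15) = 17/ 20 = 0.85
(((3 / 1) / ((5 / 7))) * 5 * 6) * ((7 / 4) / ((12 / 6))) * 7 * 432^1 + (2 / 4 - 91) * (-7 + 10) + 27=666303 / 2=333151.50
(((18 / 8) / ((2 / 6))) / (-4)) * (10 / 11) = -135 / 88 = -1.53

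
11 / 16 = 0.69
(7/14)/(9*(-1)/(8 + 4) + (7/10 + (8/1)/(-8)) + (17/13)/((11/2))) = -1430/2323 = -0.62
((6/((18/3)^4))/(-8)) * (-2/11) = 1/9504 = 0.00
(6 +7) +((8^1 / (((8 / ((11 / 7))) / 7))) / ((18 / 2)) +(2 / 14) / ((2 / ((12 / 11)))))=9910 / 693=14.30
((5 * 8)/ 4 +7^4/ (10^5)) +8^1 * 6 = 5802401/ 100000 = 58.02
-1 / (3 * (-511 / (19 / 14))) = 19 / 21462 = 0.00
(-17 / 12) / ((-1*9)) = 17 / 108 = 0.16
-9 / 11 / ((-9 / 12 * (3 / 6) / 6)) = 144 / 11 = 13.09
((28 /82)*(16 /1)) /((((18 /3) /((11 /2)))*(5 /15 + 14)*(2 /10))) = 3080 /1763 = 1.75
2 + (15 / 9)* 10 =18.67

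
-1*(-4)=4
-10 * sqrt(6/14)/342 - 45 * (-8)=360 - 5 * sqrt(21)/1197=359.98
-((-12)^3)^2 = -2985984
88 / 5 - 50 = -162 / 5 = -32.40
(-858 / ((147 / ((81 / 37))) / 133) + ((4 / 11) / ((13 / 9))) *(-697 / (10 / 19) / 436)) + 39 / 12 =-137012939681 / 80740660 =-1696.95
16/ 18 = 8/ 9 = 0.89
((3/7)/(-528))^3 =-1/1869959168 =-0.00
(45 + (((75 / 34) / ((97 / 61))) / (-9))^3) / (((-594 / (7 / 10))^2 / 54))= 427089570576319 / 126568269972429120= 0.00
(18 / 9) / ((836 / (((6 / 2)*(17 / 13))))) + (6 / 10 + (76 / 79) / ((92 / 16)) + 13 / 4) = 397578783 / 98735780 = 4.03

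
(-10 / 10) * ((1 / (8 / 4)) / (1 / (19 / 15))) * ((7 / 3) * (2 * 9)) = -133 / 5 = -26.60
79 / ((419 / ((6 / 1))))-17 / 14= -0.08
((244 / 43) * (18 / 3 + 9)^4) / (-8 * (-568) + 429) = 12352500 / 213839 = 57.77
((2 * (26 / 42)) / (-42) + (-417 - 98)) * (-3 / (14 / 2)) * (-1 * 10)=-2271280 / 1029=-2207.27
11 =11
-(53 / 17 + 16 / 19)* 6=-7674 / 323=-23.76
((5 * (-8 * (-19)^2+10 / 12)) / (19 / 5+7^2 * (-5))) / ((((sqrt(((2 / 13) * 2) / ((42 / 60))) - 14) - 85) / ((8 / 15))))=-173403230 / 537786153 - 346460 * sqrt(910) / 4840075377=-0.32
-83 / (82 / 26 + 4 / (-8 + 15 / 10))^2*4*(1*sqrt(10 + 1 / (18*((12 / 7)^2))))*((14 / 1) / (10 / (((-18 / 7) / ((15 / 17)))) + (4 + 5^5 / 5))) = -1669213*sqrt(51938) / 104230368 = -3.65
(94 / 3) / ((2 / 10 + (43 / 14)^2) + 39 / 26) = 92120 / 32733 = 2.81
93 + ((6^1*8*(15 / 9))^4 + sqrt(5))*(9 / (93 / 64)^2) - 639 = 4096*sqrt(5) / 961 + 167771635294 / 961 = 174580275.19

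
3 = 3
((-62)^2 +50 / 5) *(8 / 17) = 30832 / 17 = 1813.65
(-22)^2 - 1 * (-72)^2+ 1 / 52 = -244399 / 52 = -4699.98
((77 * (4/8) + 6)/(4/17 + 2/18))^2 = 185422689/11236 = 16502.55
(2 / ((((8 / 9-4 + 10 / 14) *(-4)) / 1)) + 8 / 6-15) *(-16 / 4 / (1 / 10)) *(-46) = -11217560 / 453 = -24762.83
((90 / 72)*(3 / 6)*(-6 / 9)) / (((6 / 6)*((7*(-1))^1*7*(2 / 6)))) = 0.03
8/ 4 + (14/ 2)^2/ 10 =69/ 10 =6.90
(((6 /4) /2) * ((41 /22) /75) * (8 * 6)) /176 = 0.01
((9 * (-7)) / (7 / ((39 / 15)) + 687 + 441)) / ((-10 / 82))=33579 / 73495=0.46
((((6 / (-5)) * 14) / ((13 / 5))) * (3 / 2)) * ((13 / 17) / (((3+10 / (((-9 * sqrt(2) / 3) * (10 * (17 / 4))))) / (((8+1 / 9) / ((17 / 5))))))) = -19710 / 3343-4380 * sqrt(2) / 56831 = -6.00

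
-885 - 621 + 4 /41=-61742 /41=-1505.90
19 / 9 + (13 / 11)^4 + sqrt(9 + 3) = 2 * sqrt(3) + 535228 / 131769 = 7.53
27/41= 0.66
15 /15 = 1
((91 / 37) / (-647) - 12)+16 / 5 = -1053771 / 119695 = -8.80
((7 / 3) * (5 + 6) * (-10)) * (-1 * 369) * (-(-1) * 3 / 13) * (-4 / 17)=-1136520 / 221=-5142.62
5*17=85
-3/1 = -3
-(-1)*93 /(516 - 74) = 93 /442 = 0.21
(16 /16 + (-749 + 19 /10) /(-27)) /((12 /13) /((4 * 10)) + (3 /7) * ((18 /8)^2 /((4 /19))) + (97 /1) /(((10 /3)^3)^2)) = 2201346875 /798493788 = 2.76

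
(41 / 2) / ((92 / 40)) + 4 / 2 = 251 / 23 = 10.91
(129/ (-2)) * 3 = -387/ 2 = -193.50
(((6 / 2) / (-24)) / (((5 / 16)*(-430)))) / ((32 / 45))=9 / 6880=0.00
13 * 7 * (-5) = -455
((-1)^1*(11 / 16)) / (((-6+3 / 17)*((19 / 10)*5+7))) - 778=-1848511 / 2376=-777.99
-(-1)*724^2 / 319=524176 / 319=1643.18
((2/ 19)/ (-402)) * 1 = -0.00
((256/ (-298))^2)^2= 268435456/ 492884401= 0.54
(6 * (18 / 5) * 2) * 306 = 66096 / 5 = 13219.20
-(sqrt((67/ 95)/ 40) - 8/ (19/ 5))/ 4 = 0.49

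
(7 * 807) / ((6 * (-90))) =-1883 / 180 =-10.46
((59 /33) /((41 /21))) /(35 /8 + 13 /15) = 49560 /283679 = 0.17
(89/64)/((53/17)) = 1513/3392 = 0.45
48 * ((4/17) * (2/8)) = 48/17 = 2.82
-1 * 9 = -9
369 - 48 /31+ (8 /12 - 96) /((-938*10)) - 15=153733253 /436170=352.46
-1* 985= -985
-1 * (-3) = 3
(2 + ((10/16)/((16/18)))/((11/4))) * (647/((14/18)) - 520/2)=1589191/1232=1289.93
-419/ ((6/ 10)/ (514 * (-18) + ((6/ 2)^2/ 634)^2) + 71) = -2597029620315/ 440069056379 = -5.90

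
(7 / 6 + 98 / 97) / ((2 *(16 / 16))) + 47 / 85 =162403 / 98940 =1.64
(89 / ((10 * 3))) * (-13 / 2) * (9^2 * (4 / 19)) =-31239 / 95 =-328.83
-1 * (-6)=6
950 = 950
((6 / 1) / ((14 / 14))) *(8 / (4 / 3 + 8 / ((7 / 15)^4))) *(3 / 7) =37044 / 306151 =0.12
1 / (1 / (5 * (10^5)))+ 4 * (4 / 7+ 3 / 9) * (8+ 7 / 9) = 94506004 / 189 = 500031.77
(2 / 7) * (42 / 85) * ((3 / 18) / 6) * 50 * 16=160 / 51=3.14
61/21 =2.90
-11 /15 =-0.73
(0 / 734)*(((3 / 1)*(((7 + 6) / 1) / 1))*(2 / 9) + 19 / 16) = 0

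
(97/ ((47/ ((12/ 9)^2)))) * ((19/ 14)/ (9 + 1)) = 7372/ 14805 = 0.50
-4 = -4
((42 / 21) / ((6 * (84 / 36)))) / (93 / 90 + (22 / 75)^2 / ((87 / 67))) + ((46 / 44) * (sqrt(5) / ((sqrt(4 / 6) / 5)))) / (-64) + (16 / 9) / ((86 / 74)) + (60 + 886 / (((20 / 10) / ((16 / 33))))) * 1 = 8865839677978 / 32070607569- 115 * sqrt(30) / 2816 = 276.22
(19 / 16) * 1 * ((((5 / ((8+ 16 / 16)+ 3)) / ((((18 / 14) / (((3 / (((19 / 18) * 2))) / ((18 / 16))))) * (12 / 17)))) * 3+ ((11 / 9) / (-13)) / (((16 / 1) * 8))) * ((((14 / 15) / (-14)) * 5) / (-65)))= 494831 / 46725120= 0.01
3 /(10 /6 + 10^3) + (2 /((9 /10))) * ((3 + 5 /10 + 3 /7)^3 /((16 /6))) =2499932551 /49474320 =50.53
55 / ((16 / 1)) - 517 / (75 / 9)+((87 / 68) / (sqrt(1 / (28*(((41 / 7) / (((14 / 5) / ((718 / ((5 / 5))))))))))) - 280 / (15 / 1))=-92723 / 1200+87*sqrt(515165) / 238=185.10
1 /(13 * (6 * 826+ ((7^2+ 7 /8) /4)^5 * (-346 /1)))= -16777216 /22742242843623303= -0.00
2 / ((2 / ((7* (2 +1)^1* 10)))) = 210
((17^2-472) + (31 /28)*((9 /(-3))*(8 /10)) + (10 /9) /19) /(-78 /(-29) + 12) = -16106716 /1274805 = -12.63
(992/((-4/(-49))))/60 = 3038/15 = 202.53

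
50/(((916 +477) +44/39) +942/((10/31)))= 4875/420647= 0.01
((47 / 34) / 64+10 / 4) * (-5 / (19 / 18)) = -246915 / 20672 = -11.94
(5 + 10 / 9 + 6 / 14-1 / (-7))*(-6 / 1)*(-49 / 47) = 5894 / 141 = 41.80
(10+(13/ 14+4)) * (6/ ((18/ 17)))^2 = 60401/ 126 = 479.37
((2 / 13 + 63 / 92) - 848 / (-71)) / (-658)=-1085421 / 55874728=-0.02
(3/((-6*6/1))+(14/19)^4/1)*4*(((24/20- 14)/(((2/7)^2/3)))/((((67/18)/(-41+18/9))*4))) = 45497684232/43657535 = 1042.15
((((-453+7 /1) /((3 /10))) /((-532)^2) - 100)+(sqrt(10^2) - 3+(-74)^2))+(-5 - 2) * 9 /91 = 14852377465 /2759484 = 5382.30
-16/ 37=-0.43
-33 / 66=-1 / 2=-0.50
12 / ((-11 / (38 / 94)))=-228 / 517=-0.44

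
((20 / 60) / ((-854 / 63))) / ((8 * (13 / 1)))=-3 / 12688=-0.00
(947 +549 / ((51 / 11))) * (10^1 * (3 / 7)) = 4566.05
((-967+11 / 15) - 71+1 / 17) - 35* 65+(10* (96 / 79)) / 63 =-155681263 / 47005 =-3312.01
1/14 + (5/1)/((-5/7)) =-97/14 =-6.93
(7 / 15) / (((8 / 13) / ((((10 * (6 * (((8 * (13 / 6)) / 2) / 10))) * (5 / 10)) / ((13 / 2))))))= 91 / 30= 3.03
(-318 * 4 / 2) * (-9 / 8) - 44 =1343 / 2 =671.50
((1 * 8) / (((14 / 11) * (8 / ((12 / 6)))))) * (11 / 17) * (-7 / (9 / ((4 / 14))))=-242 / 1071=-0.23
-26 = -26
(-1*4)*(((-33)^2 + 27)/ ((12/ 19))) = -7068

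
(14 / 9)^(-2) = 81 / 196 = 0.41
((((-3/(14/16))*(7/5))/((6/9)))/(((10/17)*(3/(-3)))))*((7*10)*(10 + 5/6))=9282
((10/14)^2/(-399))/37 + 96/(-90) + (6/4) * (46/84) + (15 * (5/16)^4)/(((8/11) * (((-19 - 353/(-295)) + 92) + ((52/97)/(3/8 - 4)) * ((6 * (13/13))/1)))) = -3109503564882409047/12817960840284078080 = -0.24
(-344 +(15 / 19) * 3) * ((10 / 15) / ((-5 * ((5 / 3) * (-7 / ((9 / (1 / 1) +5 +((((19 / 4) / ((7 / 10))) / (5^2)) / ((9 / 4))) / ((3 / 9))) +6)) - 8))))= -27755516 / 5223765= -5.31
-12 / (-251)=12 / 251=0.05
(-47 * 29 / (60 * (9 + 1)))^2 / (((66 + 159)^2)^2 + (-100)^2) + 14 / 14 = 922644226857769 / 922644225000000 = 1.00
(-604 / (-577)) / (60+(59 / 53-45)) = 16006 / 246379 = 0.06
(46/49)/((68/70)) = 115/119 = 0.97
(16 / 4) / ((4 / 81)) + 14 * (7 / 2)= 130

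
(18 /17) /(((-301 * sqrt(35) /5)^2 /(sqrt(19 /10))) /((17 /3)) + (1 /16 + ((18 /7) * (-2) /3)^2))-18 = -80101229716105044786 /4450068314582116897 + 21050233440768 * sqrt(190) /4450068314582116897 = -18.00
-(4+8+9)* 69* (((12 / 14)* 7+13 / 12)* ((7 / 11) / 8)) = -287385 / 352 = -816.43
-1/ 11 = -0.09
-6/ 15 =-2/ 5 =-0.40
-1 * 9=-9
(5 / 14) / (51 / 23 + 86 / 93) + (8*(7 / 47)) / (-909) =0.11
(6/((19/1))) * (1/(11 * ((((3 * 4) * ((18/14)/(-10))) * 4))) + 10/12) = 1945/7524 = 0.26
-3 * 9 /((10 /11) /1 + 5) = -297 /65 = -4.57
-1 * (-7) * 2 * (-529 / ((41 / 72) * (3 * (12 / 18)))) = -6502.83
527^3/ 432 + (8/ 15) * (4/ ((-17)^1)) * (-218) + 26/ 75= 62209439143/ 183600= 338831.37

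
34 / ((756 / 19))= 323 / 378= 0.85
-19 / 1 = -19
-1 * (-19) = 19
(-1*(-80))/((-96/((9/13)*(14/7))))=-15/13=-1.15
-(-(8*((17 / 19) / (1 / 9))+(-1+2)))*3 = 3729 / 19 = 196.26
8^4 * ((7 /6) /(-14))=-1024 /3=-341.33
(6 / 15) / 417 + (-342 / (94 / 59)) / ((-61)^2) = -20685791 / 364639395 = -0.06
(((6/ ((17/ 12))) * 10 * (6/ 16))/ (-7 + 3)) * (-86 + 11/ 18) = 23055/ 68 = 339.04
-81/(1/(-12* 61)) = 59292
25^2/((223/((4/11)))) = 2500/2453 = 1.02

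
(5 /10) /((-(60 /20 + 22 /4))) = -1 /17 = -0.06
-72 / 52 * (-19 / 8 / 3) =57 / 52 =1.10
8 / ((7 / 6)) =48 / 7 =6.86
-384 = -384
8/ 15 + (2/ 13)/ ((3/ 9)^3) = 914/ 195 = 4.69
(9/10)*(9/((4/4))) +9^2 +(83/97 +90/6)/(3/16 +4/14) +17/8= 25649749/205640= 124.73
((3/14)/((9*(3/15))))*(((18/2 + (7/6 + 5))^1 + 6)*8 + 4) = 1300/63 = 20.63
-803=-803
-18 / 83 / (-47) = 0.00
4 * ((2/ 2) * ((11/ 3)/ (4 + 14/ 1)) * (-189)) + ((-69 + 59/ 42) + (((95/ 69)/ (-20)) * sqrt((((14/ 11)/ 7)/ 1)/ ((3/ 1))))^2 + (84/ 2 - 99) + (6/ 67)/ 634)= -52060368073939/ 186867688392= -278.59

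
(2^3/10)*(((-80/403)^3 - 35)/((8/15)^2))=-103108092525/1047213232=-98.46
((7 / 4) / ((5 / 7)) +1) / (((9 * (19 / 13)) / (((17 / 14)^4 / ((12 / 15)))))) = 24972779 / 35035392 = 0.71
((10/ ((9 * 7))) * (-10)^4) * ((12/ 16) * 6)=50000/ 7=7142.86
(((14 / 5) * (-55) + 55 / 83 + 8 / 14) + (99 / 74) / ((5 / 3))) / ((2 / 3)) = -98002599 / 429940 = -227.94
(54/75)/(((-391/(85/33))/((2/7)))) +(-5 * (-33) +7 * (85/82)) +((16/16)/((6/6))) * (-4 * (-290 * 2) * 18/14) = 2290958291/726110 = 3155.11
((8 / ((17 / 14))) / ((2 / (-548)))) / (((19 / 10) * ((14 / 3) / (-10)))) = 657600 / 323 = 2035.91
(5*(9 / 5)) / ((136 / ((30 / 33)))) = 0.06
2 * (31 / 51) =62 / 51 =1.22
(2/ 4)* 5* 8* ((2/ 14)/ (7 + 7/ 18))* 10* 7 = 3600/ 133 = 27.07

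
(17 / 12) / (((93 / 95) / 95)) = 153425 / 1116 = 137.48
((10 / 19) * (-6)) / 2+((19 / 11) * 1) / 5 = -1289 / 1045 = -1.23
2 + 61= 63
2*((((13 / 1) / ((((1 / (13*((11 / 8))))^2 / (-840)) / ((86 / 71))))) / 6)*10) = -2000423425 / 142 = -14087488.91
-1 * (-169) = 169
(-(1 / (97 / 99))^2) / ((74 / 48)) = -235224 / 348133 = -0.68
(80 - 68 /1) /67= 12 /67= 0.18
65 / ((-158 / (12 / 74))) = -195 / 2923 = -0.07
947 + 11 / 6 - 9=5639 / 6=939.83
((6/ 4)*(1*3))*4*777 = 13986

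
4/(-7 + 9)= 2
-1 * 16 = -16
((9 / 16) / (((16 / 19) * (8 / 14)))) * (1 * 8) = 1197 / 128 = 9.35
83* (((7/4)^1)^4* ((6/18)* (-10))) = -996415/384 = -2594.83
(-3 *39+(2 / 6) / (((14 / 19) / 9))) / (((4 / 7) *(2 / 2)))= -1581 / 8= -197.62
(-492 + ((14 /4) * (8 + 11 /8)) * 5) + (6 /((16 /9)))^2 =-20259 /64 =-316.55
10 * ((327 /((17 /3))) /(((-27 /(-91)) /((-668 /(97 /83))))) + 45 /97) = -5499467410 /4947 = -1111677.26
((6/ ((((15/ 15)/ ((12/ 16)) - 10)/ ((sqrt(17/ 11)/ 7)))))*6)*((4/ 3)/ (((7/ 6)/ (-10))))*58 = 250560*sqrt(187)/ 7007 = 488.99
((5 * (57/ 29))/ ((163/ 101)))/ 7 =28785/ 33089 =0.87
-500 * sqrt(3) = -866.03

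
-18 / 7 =-2.57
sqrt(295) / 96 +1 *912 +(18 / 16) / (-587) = sqrt(295) / 96 +4282743 / 4696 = 912.18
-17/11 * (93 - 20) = -1241/11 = -112.82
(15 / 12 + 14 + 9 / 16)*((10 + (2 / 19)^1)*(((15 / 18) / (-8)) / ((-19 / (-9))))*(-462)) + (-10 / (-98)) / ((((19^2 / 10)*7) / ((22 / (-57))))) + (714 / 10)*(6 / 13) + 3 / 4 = 6746169882143 / 1835056860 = 3676.27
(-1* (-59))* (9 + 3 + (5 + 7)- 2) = 1298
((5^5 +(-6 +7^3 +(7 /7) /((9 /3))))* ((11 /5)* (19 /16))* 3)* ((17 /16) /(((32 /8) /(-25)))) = -184525055 /1024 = -180200.25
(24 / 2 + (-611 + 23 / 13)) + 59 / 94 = -729049 / 1222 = -596.60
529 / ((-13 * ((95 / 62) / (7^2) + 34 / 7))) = -1607102 / 193063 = -8.32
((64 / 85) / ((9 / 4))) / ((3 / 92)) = 23552 / 2295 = 10.26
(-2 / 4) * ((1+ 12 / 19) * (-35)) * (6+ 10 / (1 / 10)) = 57505 / 19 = 3026.58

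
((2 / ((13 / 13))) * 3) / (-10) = -3 / 5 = -0.60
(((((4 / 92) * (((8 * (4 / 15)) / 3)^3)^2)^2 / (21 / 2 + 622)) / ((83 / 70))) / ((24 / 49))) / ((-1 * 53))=-197726038040074256384 / 121787180217597230861572265625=-0.00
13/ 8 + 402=3229/ 8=403.62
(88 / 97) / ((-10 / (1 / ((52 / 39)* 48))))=-11 / 7760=-0.00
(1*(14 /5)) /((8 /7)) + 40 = 42.45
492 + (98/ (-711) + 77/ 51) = 5963387/ 12087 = 493.37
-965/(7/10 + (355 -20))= -9650/3357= -2.87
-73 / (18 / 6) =-73 / 3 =-24.33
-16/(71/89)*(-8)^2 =-91136/71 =-1283.61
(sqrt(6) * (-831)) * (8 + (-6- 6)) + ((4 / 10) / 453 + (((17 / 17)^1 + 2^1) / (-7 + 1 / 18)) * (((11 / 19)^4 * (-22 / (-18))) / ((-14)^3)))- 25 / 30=-2809328517447 / 3374857776500 + 3324 * sqrt(6)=8141.27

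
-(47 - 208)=161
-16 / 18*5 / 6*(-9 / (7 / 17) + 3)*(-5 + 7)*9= 251.43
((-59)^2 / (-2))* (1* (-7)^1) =24367 / 2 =12183.50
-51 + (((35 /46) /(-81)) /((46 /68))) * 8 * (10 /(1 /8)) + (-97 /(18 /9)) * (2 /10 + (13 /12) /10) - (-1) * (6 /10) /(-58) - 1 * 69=-143.85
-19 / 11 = -1.73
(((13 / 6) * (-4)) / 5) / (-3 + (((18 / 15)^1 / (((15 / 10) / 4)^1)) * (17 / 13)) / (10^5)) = 2112500 / 3656199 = 0.58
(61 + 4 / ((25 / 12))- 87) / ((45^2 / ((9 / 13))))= -602 / 73125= -0.01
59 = 59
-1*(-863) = 863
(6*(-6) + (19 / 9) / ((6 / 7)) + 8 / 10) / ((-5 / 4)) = 17678 / 675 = 26.19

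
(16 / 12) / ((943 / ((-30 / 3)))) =-40 / 2829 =-0.01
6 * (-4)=-24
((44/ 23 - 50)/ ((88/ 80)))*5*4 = -221200/ 253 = -874.31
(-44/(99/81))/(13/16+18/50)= -14400/469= -30.70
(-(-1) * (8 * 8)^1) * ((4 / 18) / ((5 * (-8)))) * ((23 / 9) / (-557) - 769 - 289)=84860432 / 225585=376.18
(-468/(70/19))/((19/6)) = -1404/35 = -40.11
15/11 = 1.36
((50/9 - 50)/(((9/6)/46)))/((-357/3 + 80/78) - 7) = 239200/21933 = 10.91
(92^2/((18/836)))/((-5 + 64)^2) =3537952/31329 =112.93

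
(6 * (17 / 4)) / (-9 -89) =-51 / 196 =-0.26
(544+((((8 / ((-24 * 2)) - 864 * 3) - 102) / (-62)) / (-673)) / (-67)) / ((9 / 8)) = 18249983306 / 37741167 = 483.56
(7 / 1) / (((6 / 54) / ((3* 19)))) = 3591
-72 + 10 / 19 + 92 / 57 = -3982 / 57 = -69.86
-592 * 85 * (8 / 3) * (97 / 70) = -3904832 / 21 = -185944.38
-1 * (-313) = 313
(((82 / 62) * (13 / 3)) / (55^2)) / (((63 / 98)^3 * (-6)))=-731276 / 615257775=-0.00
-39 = -39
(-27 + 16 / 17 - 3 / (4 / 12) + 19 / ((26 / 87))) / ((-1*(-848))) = 12605 / 374816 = 0.03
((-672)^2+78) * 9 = 4064958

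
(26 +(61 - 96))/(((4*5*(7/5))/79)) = -711/28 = -25.39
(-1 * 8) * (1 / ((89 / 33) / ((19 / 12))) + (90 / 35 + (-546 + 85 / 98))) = 18908394 / 4361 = 4335.79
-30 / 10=-3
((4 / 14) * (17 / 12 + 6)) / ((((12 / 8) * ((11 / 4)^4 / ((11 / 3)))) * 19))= 0.00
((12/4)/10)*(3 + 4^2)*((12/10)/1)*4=684/25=27.36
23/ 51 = 0.45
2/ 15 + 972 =14582/ 15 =972.13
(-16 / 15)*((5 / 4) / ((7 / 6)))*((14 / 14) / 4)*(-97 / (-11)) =-194 / 77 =-2.52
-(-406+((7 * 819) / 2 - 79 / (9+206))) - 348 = -1207497 / 430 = -2808.13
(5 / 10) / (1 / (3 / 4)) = 3 / 8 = 0.38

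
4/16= 1/4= 0.25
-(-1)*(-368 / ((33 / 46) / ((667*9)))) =-33872928 / 11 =-3079357.09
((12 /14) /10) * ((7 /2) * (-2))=-3 /5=-0.60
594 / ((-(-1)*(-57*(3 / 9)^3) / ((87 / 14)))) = -232551 / 133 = -1748.50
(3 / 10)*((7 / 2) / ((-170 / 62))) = -651 / 1700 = -0.38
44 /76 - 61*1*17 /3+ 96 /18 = -19366 /57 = -339.75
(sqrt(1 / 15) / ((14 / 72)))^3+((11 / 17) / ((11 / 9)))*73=5184*sqrt(15) / 8575+657 / 17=40.99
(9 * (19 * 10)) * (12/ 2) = 10260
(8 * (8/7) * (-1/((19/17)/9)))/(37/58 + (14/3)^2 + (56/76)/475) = -2427926400/739261831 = -3.28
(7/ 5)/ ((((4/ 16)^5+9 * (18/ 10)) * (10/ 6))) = 21504/ 414745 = 0.05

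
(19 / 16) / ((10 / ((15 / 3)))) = 19 / 32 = 0.59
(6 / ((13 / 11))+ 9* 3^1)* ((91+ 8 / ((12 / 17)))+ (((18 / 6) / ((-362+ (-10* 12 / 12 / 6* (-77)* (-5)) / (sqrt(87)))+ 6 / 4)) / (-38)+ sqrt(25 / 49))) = 3305.46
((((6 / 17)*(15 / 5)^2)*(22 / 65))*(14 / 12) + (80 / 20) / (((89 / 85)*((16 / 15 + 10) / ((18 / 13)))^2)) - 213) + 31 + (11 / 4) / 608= -3870158780749249 / 21419799057280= -180.68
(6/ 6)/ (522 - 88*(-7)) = 1/ 1138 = 0.00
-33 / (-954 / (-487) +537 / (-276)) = -1478532 / 595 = -2484.93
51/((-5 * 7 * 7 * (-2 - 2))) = 51/980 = 0.05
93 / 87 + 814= 23637 / 29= 815.07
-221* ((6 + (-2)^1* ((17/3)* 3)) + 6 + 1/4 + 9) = 11271/4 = 2817.75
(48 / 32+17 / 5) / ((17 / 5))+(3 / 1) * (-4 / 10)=0.24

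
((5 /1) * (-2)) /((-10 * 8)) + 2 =17 /8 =2.12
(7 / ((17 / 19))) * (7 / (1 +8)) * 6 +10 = 2372 / 51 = 46.51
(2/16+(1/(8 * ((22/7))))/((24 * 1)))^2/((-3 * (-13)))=286225/695844864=0.00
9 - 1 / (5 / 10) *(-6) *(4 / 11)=147 / 11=13.36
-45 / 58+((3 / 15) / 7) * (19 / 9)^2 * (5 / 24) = -295711 / 394632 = -0.75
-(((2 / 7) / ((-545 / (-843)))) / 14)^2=-710649 / 713157025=-0.00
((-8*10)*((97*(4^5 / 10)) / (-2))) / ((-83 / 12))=-4767744 / 83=-57442.70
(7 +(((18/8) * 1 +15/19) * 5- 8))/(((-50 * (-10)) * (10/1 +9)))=1079/722000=0.00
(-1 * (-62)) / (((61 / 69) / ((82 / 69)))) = 5084 / 61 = 83.34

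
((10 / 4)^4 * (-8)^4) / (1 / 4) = 640000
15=15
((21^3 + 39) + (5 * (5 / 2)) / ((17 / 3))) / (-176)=-316275 / 5984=-52.85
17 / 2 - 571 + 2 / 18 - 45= -607.39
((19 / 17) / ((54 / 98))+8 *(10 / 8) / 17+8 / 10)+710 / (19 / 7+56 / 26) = 151753513 / 1016685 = 149.26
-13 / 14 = -0.93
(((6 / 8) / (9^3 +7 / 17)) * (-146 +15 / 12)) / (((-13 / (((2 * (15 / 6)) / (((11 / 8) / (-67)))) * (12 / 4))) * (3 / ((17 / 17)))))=-1978443 / 709280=-2.79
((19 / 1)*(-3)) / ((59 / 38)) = -2166 / 59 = -36.71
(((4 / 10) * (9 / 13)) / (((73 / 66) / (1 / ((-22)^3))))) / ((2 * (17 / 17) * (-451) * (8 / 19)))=513 / 8286060640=0.00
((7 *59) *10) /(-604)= -2065 /302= -6.84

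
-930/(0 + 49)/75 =-62/245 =-0.25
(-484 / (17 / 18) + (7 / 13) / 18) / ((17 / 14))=-14269423 / 33813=-422.01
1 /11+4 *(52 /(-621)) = -1667 /6831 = -0.24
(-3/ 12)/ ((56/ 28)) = -1/ 8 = -0.12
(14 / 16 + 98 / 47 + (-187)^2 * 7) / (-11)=-92039521 / 4136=-22253.27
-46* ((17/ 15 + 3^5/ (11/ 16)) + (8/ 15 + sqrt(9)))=-543628/ 33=-16473.58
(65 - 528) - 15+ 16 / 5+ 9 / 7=-16573 / 35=-473.51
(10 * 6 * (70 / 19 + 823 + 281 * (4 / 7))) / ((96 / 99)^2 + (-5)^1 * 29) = -8579468700 / 20865173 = -411.19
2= 2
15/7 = 2.14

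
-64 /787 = -0.08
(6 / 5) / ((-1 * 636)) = -1 / 530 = -0.00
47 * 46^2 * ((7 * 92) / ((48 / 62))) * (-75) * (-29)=179932287850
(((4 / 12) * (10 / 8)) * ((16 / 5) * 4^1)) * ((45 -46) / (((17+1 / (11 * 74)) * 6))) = -6512 / 124551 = -0.05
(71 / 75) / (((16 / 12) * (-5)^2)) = 0.03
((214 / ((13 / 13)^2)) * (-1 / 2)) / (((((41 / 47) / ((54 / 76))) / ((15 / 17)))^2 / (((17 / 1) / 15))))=-2584629405 / 41265188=-62.63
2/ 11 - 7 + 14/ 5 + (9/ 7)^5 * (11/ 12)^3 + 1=-18458233/ 59160640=-0.31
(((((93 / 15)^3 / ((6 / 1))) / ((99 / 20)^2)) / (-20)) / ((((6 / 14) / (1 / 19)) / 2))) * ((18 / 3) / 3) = -1668296 / 41899275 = -0.04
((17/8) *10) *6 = 127.50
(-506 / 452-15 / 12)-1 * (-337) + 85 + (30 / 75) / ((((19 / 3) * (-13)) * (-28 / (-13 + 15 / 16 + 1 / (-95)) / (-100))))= 12468116435 / 29697304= 419.84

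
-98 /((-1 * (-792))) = -49 /396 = -0.12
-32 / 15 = -2.13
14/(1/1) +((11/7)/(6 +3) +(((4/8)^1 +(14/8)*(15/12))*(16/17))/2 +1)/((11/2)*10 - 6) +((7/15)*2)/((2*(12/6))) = 14.28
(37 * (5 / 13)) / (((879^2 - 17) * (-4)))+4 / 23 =160701537 / 924058304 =0.17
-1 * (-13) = 13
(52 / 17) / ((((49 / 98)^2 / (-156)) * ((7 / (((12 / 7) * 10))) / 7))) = -3893760 / 119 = -32720.67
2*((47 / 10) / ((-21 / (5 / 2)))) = -47 / 42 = -1.12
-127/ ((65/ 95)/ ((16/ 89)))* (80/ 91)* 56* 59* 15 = -21867571200/ 15041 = -1453864.18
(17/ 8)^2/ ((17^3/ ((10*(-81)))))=-405/ 544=-0.74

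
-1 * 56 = -56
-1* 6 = -6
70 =70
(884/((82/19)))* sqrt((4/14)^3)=16796* sqrt(14)/2009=31.28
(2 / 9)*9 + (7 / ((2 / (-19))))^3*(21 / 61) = -49404401 / 488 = -101238.53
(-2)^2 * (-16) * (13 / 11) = -832 / 11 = -75.64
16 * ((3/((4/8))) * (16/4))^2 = 9216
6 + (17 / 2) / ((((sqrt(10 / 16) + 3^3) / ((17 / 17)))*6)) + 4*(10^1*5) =1200668 / 5827 - 17*sqrt(10) / 34962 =206.05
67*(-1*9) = -603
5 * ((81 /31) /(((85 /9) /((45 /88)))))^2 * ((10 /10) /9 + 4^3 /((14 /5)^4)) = 595503555345 /5163910835776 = 0.12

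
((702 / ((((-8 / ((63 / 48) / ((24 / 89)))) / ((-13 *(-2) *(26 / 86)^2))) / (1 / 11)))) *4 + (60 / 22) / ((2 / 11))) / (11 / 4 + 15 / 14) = -3226293987 / 34820368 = -92.66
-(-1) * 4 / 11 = 4 / 11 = 0.36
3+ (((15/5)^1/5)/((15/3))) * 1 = 78/25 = 3.12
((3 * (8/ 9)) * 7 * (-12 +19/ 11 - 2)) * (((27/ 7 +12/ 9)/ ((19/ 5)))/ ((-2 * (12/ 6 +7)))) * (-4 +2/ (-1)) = -21800/ 209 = -104.31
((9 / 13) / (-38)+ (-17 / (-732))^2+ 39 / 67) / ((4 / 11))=55053067487 / 35469405504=1.55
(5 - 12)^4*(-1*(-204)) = 489804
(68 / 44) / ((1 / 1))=17 / 11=1.55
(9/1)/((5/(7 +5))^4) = 298.60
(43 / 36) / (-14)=-0.09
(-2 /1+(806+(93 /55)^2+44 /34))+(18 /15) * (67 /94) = 1955353586 /2416975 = 809.01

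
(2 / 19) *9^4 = 13122 / 19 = 690.63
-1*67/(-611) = 67/611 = 0.11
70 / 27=2.59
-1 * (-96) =96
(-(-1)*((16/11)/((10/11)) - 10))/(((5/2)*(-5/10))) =168/25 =6.72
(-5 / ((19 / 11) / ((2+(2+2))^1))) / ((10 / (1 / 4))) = -33 / 76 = -0.43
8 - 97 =-89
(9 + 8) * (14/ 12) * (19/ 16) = 2261/ 96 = 23.55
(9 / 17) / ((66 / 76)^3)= 54872 / 67881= 0.81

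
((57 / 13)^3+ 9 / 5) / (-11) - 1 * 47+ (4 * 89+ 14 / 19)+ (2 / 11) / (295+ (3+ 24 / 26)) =122434850634 / 405533245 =301.91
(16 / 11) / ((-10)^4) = 1 / 6875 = 0.00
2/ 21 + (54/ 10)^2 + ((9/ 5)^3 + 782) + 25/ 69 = 49353517/ 60375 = 817.45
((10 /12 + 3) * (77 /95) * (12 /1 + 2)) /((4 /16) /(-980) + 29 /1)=9719248 /6479703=1.50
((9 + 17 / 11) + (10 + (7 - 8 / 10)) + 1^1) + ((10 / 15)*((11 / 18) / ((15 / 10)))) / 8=495029 / 17820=27.78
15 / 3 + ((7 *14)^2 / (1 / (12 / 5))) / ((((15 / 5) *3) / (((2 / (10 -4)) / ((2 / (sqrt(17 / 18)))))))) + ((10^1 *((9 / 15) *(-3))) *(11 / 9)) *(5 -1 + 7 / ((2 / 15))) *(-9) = 9604 *sqrt(34) / 135 + 11192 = 11606.82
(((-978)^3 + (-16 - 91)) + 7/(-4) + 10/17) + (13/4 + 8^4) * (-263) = -31841665139/34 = -936519562.91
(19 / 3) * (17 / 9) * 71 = 22933 / 27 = 849.37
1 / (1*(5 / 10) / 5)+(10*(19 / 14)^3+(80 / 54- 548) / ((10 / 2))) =-13763207 / 185220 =-74.31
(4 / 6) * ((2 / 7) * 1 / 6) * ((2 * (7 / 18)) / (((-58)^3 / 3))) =-1 / 2634012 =-0.00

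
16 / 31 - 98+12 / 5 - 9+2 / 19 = -306217 / 2945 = -103.98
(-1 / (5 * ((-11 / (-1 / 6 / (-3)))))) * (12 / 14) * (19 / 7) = 19 / 8085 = 0.00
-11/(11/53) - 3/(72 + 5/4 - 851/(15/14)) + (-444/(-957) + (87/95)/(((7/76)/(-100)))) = -101124478393/96601813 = -1046.82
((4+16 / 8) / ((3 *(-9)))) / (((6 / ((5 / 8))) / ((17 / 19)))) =-85 / 4104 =-0.02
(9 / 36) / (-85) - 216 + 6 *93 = 342.00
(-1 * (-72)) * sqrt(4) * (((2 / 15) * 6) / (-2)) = -288 / 5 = -57.60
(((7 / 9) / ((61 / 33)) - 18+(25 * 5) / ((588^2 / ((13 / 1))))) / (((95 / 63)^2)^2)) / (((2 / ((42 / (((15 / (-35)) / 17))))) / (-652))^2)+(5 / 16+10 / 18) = -37754607555170409158749 / 37655910000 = -1002621037578.71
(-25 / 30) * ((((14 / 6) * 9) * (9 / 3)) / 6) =-35 / 4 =-8.75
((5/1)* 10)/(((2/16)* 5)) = 80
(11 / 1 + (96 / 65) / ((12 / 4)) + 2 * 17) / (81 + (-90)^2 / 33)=32527 / 233415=0.14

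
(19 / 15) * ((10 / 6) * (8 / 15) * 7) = 1064 / 135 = 7.88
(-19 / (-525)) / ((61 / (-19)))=-361 / 32025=-0.01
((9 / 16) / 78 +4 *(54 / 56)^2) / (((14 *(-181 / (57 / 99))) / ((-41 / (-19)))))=-1038161 / 568183616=-0.00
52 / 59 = 0.88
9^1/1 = 9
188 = 188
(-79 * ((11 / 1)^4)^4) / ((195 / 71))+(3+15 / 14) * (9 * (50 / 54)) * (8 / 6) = -1804124243633433695593 / 1365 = -1321702742588596113.99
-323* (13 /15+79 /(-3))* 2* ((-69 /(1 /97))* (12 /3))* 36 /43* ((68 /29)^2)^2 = -1695093248543735808 /152065415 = -11147131966.49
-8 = -8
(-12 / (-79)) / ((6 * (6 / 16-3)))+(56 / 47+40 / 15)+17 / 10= 4326341 / 779730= 5.55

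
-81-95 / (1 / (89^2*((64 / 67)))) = -48165107 / 67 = -718882.19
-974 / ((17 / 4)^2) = -15584 / 289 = -53.92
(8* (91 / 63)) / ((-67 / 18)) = -208 / 67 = -3.10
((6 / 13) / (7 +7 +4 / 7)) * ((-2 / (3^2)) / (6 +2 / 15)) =-35 / 30498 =-0.00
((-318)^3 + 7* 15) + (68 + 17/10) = -321572573/10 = -32157257.30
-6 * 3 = -18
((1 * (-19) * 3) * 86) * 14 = -68628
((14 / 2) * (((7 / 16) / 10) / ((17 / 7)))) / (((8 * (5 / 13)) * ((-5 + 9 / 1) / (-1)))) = -0.01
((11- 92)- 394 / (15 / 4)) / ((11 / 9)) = -8373 / 55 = -152.24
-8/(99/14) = -112/99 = -1.13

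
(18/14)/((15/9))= 0.77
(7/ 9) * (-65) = -455/ 9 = -50.56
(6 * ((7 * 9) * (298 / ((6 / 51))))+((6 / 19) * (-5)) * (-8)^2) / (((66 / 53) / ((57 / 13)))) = 482037279 / 143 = 3370890.06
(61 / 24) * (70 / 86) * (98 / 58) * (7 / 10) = 146461 / 59856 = 2.45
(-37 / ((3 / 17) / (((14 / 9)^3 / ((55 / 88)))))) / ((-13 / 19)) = 262348352 / 142155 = 1845.51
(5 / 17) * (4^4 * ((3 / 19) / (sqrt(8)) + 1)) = 960 * sqrt(2) / 323 + 1280 / 17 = 79.50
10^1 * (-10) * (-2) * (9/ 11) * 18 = 32400/ 11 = 2945.45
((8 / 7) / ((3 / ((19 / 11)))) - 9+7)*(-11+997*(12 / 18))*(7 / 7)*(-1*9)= 607910 / 77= 7894.94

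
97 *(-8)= -776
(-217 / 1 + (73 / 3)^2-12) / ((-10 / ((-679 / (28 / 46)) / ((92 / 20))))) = 79249 / 9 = 8805.44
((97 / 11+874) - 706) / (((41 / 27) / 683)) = 35867745 / 451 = 79529.37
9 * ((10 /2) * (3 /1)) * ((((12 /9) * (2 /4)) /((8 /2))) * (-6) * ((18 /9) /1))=-270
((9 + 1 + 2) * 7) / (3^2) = 28 / 3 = 9.33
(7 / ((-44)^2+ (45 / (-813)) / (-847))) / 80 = 1606759 / 35550691760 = 0.00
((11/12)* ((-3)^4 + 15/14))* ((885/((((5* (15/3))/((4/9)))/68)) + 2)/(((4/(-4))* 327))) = -33868307/137340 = -246.60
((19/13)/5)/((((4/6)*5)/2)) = 57/325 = 0.18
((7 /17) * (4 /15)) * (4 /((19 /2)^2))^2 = 7168 /33231855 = 0.00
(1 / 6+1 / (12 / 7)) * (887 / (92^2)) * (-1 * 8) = -2661 / 4232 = -0.63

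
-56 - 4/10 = -282/5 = -56.40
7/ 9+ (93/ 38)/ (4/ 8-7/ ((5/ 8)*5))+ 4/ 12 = -1465/ 4959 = -0.30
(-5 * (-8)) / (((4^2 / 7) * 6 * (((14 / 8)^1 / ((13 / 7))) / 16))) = 1040 / 21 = 49.52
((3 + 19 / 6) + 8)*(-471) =-13345 / 2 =-6672.50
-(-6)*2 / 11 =12 / 11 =1.09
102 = 102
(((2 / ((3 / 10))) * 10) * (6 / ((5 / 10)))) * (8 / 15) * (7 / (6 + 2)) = 1120 / 3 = 373.33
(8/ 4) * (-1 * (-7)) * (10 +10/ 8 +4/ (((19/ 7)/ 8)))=12257/ 38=322.55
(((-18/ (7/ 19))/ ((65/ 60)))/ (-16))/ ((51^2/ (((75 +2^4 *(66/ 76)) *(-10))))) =-25335/ 26299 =-0.96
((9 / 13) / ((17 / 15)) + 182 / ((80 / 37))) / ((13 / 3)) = 2248521 / 114920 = 19.57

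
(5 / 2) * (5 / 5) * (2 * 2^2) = 20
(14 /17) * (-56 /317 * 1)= -784 /5389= -0.15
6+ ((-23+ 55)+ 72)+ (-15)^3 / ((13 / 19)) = -62695 / 13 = -4822.69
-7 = -7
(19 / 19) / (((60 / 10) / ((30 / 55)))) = 1 / 11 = 0.09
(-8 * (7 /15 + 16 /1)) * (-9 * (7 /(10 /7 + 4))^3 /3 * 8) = 12235496 /1805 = 6778.67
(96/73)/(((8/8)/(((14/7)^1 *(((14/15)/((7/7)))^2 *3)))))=12544/1825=6.87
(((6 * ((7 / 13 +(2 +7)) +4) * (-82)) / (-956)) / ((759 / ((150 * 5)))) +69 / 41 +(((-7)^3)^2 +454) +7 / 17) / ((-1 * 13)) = -5882958919711 / 647508121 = -9085.54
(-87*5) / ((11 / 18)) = -7830 / 11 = -711.82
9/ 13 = 0.69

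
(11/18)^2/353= 0.00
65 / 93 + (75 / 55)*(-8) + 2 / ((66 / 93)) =-7562 / 1023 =-7.39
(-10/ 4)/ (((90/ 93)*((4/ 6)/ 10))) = -155/ 4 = -38.75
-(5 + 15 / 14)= -85 / 14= -6.07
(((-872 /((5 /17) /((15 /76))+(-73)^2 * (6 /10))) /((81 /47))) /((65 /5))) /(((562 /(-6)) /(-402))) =-466807760 /8939442603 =-0.05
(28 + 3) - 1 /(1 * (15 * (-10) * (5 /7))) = 23257 /750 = 31.01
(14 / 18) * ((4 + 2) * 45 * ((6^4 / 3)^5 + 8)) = 3159643096352400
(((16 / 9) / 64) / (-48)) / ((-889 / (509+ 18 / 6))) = 8 / 24003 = 0.00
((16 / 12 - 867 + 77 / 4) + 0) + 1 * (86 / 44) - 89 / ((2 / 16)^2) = -863341 / 132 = -6540.46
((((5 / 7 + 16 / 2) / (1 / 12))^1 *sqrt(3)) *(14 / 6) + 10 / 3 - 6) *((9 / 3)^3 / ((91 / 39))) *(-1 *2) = 432 / 7 - 39528 *sqrt(3) / 7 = -9718.93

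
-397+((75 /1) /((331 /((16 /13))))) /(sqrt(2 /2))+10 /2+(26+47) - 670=-4254467 /4303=-988.72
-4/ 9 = -0.44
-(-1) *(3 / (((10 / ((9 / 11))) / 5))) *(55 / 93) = 45 / 62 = 0.73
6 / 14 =3 / 7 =0.43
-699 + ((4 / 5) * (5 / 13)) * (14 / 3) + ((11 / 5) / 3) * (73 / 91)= -317124 / 455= -696.98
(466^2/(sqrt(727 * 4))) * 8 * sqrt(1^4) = 868624 * sqrt(727)/727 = 32215.48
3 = 3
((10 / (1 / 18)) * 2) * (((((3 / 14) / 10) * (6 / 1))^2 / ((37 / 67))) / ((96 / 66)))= 7.41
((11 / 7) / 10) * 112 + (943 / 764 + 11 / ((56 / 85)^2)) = 44.18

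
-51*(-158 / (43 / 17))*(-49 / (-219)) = 2237438 / 3139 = 712.79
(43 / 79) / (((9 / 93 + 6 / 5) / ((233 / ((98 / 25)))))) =38823625 / 1556142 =24.95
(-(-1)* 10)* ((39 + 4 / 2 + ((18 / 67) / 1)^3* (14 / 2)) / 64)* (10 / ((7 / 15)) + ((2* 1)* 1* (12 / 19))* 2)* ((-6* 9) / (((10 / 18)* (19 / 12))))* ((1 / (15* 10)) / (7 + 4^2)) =-4789230247593 / 1748064632300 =-2.74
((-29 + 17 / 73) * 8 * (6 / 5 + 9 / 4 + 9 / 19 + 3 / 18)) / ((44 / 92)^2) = -690683560 / 167827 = -4115.45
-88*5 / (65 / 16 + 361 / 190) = -35200 / 477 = -73.79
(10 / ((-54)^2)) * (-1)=-5 / 1458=-0.00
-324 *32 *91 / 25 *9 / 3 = -2830464 / 25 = -113218.56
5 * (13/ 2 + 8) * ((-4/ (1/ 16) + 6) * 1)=-4205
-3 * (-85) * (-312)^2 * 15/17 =21902400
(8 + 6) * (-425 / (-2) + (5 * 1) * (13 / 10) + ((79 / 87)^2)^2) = 176195708360 / 57289761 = 3075.52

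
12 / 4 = 3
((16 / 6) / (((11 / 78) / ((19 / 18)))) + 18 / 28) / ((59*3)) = 28555 / 245322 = 0.12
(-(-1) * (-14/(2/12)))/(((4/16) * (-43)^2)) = -336/1849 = -0.18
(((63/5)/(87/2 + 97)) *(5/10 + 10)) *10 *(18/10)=23814/1405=16.95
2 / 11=0.18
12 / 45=4 / 15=0.27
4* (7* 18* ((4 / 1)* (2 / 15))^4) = 229376 / 5625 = 40.78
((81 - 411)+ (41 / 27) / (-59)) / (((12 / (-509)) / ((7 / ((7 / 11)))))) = 2943567869 / 19116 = 153984.51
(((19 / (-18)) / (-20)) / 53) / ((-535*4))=-19 / 40831200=-0.00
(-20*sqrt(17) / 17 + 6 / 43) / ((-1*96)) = -1 / 688 + 5*sqrt(17) / 408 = 0.05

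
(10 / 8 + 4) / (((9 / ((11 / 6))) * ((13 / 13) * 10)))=77 / 720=0.11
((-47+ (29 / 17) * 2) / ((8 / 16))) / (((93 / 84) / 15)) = -622440 / 527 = -1181.10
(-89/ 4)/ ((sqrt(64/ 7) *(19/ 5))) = -445 *sqrt(7)/ 608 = -1.94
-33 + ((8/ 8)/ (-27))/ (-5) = -4454/ 135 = -32.99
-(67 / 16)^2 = -4489 / 256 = -17.54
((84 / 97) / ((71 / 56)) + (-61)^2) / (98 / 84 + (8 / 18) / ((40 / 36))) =768936930 / 323689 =2375.54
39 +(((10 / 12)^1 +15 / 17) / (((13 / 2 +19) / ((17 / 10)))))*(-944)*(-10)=171167 / 153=1118.74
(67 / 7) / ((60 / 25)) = 335 / 84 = 3.99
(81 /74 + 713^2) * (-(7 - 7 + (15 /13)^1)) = -43406985 /74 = -586580.88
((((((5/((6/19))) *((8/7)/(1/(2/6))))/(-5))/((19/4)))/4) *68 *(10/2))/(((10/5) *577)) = -680/36351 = -0.02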